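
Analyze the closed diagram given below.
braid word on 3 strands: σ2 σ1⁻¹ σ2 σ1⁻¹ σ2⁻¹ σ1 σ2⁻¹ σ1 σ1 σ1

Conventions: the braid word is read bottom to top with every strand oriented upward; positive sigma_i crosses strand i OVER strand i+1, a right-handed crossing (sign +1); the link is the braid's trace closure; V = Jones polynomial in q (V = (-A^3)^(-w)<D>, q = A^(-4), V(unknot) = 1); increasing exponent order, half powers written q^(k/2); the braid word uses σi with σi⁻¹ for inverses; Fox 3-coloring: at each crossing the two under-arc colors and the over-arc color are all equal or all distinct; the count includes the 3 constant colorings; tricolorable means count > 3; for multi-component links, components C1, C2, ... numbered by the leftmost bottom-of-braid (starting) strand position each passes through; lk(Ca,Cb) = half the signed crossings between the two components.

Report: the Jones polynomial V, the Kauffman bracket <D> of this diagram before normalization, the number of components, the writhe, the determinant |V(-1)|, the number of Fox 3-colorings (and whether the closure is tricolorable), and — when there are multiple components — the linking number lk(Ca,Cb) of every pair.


V = -q^-2 + 2q^-1 - 3 + 5q - 4q^2 + 5q^3 - 4q^4 + 2q^5 - q^6
<D> = -A^-18 + 2A^-14 - 4A^-10 + 5A^-6 - 4A^-2 + 5A^2 - 3A^6 + 2A^10 - A^14 (w = +2)
1 component over 10 crossings, w = +2
9 Fox colorings among 3^10, |V(-1)| = 27: tricolorable
why: |V(-1)| = 27: so tricolorable, since 3 divides 27


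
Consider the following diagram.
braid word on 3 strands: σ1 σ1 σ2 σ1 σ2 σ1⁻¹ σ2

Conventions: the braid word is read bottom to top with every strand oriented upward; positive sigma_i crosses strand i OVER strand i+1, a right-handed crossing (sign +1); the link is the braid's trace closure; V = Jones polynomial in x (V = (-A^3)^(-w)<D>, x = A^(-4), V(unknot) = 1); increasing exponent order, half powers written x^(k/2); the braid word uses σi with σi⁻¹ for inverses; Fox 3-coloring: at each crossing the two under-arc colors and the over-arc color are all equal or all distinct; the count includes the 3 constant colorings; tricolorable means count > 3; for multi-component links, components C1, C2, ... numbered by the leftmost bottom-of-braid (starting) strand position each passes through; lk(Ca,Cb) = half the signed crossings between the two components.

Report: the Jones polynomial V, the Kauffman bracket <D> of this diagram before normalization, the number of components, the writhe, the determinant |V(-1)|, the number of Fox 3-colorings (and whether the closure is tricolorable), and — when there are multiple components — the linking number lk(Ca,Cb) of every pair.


V = -x^(3/2) - 2x^(7/2) + x^(9/2) - x^(11/2) + x^(13/2)
<D> = -A^-11 + A^-7 - A^-3 + 2A + A^9 (w = +5)
2 components over 7 crossings, w = +5
lk(C1,C2): +1
9 Fox colorings among 3^7, |V(-1)| = 6: tricolorable
why: w = +5 shifts under R1 moves; the (-A^3)^(-5) factor cancels that in V


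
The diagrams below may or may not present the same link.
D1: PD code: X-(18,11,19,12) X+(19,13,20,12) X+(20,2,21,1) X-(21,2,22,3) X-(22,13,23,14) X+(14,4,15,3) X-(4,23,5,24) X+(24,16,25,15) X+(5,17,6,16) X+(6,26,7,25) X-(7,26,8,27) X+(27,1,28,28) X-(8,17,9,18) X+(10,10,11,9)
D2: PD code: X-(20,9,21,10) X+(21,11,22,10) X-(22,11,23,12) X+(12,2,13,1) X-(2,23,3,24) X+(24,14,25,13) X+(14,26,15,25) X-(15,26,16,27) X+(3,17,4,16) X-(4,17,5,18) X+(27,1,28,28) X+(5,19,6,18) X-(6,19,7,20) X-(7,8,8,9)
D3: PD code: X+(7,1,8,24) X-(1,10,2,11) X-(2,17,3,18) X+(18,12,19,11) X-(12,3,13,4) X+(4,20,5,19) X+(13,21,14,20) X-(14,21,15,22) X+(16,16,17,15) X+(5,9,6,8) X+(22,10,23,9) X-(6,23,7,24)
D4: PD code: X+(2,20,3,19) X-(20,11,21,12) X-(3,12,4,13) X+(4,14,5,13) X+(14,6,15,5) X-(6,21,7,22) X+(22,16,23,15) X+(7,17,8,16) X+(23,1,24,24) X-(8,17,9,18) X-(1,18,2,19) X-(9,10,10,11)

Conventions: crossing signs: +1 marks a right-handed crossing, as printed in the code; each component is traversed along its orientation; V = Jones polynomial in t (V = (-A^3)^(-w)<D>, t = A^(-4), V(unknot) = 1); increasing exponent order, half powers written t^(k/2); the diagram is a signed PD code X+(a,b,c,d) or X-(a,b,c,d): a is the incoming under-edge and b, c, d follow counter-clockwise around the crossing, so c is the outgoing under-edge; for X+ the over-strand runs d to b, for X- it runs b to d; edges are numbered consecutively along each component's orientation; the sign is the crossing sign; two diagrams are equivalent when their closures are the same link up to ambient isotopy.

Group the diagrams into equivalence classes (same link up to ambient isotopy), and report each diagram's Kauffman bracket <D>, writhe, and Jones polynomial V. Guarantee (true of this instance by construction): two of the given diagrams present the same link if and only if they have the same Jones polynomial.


grouping into links: {D1, D2, D3, D4}
V(D1) = t^-2 - t^-1 + 1 - t + t^2  (w +2, c 14, <D> = A^-2 - A^2 + A^6 - A^10 + A^14)
D2 (bracket A^-8 - A^-4 + 1 - A^4 + A^8; 14 crossings at w = 0): V = t^-2 - t^-1 + 1 - t + t^2
D3 (bracket A^-2 - A^2 + A^6 - A^10 + A^14; 12 crossings at w = +2): V = t^-2 - t^-1 + 1 - t + t^2
V(D4) = t^-2 - t^-1 + 1 - t + t^2  [12 crossings, <D> = A^-8 - A^-4 + 1 - A^4 + A^8, w = 0]
why: one V(t) for all 4 diagrams — one class (guaranteed)


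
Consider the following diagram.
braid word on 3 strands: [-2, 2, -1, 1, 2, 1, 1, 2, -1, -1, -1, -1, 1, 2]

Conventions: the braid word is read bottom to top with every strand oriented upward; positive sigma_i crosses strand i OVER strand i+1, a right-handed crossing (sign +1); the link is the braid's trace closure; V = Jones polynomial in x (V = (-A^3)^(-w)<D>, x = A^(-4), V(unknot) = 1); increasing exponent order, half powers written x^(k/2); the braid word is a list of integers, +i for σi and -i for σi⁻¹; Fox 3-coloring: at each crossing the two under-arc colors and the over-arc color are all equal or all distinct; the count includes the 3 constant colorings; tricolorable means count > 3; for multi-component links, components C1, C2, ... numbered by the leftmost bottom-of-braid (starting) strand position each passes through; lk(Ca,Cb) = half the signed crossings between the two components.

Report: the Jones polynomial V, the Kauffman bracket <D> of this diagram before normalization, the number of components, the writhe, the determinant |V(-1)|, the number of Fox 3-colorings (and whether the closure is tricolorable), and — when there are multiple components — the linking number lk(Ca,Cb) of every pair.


V(x) = -x^-1 + 2 - x + 2x^2 - x^3 + x^4 - x^5
bracket: -A^-14 + A^-10 - A^-6 + 2A^-2 - A^2 + 2A^6 - A^10, w = +2
1 component, writhe +2, over 14 crossings
det 9, colorings 9 of 3^14 — tricolorable
observation: the span of V is 6, forcing >= 6 crossings in any diagram


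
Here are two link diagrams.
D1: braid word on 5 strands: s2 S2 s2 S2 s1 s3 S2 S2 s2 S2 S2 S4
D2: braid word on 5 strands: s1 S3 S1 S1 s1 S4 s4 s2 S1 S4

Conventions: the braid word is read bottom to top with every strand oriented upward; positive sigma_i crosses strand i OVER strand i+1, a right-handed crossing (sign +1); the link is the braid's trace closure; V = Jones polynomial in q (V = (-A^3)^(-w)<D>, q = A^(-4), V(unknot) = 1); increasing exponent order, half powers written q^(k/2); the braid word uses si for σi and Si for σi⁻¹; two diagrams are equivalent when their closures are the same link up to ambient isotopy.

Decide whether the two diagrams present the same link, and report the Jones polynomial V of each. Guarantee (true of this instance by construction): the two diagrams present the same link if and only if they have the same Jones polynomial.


same link: no
V(D1) = -q^-4 + q^-3 + q^-1  [12 crossings, <D> = A^-2 + A^6 - A^10, w = -2]
D2 (bracket A^-6; 10 crossings at w = -2): V = 1
note: V(q) takes 2 values over 2 diagrams, fixing the grouping


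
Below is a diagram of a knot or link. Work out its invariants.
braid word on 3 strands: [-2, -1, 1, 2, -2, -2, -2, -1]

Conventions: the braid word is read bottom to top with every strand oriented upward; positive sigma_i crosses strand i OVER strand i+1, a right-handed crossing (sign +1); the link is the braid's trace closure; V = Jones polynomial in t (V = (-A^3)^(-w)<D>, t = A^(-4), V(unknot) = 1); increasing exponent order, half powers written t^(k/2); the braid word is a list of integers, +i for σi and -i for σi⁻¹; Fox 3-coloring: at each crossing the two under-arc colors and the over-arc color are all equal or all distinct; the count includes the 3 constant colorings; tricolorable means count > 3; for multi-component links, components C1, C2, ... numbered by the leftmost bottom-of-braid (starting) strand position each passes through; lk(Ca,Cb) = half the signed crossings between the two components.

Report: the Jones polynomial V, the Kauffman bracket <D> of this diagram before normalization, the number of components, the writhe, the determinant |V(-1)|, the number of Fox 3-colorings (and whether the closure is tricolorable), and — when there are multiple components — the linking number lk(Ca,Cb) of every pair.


V(t) = -t^-4 + t^-3 + t^-1
bracket: A^-8 + 1 - A^4, w = -4
1 component, writhe -4, over 8 crossings
det 3, colorings 9 of 3^8 — tricolorable
observation: the span of V is 3, forcing >= 3 crossings in any diagram


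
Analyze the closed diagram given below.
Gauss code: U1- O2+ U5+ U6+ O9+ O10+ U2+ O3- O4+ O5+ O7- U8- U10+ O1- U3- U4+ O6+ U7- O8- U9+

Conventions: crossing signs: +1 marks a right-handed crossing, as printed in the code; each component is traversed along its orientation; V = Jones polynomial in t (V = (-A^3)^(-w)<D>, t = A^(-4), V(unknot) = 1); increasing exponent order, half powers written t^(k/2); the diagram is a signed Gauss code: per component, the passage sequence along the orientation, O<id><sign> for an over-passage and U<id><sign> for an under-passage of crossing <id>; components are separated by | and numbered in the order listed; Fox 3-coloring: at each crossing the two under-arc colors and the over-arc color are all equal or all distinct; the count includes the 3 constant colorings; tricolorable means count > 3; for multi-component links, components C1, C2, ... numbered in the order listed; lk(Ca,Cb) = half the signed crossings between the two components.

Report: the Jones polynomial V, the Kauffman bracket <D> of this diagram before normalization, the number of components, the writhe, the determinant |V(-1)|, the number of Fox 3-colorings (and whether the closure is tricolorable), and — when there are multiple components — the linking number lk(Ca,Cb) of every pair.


V = -t^-1 + 2 - t + 2t^2 - t^3 + t^4 - t^5
<D> = -A^-14 + A^-10 - A^-6 + 2A^-2 - A^2 + 2A^6 - A^10 (w = +2)
1 component over 10 crossings, w = +2
9 Fox colorings among 3^10, |V(-1)| = 9: tricolorable
why: det 9 = |V(-1)|; divisible by 3, so tricolorable


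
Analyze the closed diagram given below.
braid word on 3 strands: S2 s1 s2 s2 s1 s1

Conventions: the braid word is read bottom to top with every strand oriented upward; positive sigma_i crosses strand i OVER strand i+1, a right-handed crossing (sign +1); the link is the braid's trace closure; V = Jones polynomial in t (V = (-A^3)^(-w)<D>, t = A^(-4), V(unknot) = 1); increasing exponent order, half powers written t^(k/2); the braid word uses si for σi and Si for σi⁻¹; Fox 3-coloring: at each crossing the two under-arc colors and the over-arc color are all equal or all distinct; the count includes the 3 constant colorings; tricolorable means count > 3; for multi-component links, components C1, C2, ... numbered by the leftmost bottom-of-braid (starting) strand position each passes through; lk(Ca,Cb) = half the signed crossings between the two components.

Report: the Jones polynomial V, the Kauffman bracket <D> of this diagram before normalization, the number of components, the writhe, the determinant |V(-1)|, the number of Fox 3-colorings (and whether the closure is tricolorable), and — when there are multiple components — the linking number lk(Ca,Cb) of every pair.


V(t) = t - t^2 + 2t^3 - t^4 + t^5 - t^6
bracket: -A^-12 + A^-8 - A^-4 + 2 - A^4 + A^8, w = +4
1 component, writhe +4, over 6 crossings
det 7, colorings 3 of 3^6 — not tricolorable
observation: w = +4 (over 6 crossings) is diagram-only; (-A^3)^(-4) removes it from V


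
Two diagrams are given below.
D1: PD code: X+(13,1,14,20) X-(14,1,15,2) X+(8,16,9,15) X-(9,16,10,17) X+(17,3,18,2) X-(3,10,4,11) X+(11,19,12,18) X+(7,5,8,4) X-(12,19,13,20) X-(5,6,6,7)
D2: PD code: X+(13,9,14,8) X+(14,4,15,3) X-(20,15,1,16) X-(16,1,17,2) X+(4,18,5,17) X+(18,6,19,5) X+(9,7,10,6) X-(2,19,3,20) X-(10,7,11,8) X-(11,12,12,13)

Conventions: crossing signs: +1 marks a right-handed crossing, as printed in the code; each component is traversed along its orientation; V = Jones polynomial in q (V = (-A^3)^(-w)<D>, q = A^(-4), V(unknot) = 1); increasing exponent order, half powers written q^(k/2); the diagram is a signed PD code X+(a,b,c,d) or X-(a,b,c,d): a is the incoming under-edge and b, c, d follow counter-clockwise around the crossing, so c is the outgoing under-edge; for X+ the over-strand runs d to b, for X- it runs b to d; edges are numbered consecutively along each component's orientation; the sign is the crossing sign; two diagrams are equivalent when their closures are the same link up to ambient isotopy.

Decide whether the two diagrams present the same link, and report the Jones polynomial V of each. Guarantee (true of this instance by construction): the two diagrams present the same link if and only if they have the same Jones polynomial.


equivalent: no
V(D1) = 1  (w 0, c 10, <D> = 1)
D2 (bracket -A^-12 + 2A^-8 - 2A^-4 + 3 - 2A^4 + 2A^8 - A^12; 10 crossings at w = 0): V = -q^-3 + 2q^-2 - 2q^-1 + 3 - 2q + 2q^2 - q^3
why: 2 classes among 2 diagrams; unequal V(q) rules out equality


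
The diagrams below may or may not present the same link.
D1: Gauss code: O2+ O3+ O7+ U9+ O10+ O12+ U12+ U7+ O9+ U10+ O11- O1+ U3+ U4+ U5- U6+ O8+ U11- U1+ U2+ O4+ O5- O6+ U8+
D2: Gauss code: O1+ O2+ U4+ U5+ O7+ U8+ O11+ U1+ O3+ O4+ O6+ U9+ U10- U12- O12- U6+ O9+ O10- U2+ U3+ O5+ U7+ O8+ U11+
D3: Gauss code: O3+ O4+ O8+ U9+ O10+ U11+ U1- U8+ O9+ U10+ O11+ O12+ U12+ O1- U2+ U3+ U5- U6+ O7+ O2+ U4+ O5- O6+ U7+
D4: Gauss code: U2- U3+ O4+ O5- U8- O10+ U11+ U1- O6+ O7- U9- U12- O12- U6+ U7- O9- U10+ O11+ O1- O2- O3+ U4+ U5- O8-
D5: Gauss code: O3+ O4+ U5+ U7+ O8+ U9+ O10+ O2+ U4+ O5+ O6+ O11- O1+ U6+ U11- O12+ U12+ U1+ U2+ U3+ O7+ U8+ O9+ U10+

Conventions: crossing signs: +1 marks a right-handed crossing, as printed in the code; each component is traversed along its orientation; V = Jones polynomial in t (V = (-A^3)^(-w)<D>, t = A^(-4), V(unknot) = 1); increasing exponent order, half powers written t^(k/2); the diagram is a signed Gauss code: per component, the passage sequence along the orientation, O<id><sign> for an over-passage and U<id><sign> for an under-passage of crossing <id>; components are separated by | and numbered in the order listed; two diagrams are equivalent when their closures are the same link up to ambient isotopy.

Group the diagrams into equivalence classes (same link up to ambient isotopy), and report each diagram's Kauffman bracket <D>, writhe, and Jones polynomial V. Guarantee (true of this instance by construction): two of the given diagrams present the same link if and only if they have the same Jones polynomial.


grouping into links: {D1, D3} | {D2, D5} | {D4}
V(D1) = t^2 + 2t^4 - 2t^5 + t^6 - 2t^7 + t^8  (w +8, c 12, <D> = A^-8 - 2A^-4 + 1 - 2A^4 + 2A^8 + A^16)
V(D2) = t^3 + t^5 - t^6 + t^7 - t^8 + t^9 - t^10  (w +8, c 12, <D> = -A^-16 + A^-12 - A^-8 + A^-4 - 1 + A^4 + A^12)
D3 (bracket A^-8 - 2A^-4 + 1 - 2A^4 + 2A^8 + A^16; 12 crossings at w = +8): V = t^2 + 2t^4 - 2t^5 + t^6 - 2t^7 + t^8
V(D4) = 1  [12 crossings, <D> = A^-6, w = -2]
V(D5) = t^3 + t^5 - t^6 + t^7 - t^8 + t^9 - t^10  [12 crossings, <D> = -A^-10 + A^-6 - A^-2 + A^2 - A^6 + A^10 + A^18, w = +10]
key observation: 3 classes among 5 diagrams; unequal V(t) rules out equality


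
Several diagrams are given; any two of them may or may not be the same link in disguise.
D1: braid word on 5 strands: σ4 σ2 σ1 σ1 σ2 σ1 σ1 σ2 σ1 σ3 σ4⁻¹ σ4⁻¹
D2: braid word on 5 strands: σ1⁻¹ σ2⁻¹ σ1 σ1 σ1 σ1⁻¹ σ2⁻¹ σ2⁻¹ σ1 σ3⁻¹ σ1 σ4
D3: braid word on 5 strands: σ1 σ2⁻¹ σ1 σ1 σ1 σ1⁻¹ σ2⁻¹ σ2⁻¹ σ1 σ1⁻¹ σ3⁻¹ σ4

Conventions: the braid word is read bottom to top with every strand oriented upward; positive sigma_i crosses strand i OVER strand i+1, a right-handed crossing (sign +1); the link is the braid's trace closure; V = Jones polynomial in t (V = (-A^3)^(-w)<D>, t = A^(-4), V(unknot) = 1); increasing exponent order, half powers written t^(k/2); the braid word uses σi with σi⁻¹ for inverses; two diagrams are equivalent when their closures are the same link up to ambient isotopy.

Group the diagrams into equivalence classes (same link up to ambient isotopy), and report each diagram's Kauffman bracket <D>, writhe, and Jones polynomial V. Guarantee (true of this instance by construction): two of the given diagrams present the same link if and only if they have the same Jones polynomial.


grouping into links: {D1} | {D2, D3}
V(D1) = t^3 + t^5 - t^8  (w +8, c 12, <D> = -A^-8 + A^4 + A^12)
V(D2) = -t^-3 + 2t^-2 - 2t^-1 + 3 - 2t + 2t^2 - t^3  [12 crossings, <D> = -A^-12 + 2A^-8 - 2A^-4 + 3 - 2A^4 + 2A^8 - A^12, w = 0]
V(D3) = -t^-3 + 2t^-2 - 2t^-1 + 3 - 2t + 2t^2 - t^3  [12 crossings, <D> = -A^-12 + 2A^-8 - 2A^-4 + 3 - 2A^4 + 2A^8 - A^12, w = 0]
why: 2 classes among 3 diagrams; unequal V(t) rules out equality


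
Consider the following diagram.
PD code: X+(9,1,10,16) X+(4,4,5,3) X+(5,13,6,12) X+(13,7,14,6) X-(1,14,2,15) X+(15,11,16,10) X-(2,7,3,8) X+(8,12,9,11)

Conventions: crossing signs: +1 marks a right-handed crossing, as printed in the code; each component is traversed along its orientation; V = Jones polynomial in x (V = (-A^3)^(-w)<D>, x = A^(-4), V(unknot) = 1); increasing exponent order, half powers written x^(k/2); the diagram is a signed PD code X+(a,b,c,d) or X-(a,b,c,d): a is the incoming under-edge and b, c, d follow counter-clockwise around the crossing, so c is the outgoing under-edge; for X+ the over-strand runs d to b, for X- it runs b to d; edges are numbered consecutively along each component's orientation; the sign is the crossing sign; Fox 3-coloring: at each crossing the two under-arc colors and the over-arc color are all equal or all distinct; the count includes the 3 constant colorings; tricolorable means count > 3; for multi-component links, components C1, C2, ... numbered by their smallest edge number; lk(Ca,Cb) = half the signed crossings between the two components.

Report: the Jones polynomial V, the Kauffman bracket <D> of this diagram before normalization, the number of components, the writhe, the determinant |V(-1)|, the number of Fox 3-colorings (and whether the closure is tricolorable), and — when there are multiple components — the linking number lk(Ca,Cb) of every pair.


V = x + x^3 - x^4
<D> = -A^-4 + 1 + A^8 (w = +4)
1 component over 8 crossings, w = +4
9 Fox colorings among 3^8, |V(-1)| = 3: tricolorable
why: det 3 = |V(-1)|; divisible by 3, so tricolorable


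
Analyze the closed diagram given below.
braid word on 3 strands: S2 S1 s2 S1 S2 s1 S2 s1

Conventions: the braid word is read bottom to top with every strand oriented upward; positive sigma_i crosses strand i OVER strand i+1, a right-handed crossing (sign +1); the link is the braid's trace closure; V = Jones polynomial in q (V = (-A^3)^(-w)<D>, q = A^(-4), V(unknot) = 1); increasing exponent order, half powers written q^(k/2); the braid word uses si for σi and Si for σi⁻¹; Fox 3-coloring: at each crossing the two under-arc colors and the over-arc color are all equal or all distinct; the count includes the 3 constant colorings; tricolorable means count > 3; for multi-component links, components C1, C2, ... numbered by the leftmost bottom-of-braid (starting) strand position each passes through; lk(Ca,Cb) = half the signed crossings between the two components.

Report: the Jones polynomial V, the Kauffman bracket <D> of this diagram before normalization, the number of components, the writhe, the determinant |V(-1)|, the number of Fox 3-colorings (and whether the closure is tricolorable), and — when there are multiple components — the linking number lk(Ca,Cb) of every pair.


Jones polynomial: V(q) = -q^-5 + q^-4 - q^-3 + 2q^-2 - q^-1 + 2 - q
<D> = -A^-10 + 2A^-6 - A^-2 + 2A^2 - A^6 + A^10 - A^14; writhe -2
components 1, writhe -2 (8 crossings)
3-colorings: 9 of 3^8, det 9 — tricolorable
note: V spans 6 powers of q: at least 6 crossings in any diagram


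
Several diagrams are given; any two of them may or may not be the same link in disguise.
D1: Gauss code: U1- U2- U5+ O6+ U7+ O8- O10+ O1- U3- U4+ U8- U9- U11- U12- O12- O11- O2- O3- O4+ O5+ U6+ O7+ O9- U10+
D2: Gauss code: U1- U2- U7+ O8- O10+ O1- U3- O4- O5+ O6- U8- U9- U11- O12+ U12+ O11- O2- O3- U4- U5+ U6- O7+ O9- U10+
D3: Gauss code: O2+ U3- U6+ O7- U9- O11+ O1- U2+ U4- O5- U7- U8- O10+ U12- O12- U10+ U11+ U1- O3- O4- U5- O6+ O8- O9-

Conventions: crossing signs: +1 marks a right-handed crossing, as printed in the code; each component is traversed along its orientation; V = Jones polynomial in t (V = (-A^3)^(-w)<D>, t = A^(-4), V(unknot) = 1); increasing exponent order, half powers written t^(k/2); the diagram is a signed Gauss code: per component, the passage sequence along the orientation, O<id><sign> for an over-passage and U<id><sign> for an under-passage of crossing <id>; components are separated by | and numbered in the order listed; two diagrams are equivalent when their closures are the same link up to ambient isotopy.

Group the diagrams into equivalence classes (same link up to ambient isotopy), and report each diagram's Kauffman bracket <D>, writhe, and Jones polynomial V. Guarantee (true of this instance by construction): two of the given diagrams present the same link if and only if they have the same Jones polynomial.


classes: {D1} | {D2, D3}
V(D1) = 1  [12 crossings, <D> = A^-6, w = -2]
D2 (bracket A^-8 - A^-4 + 2 - A^4 + A^8 - A^12; 12 crossings at w = -4): V = -t^-6 + t^-5 - t^-4 + 2t^-3 - t^-2 + t^-1
D3 (bracket A^-8 - A^-4 + 2 - A^4 + A^8 - A^12; 12 crossings at w = -4): V = -t^-6 + t^-5 - t^-4 + 2t^-3 - t^-2 + t^-1
note: comparing 3 Jones polynomials yields 2 groups


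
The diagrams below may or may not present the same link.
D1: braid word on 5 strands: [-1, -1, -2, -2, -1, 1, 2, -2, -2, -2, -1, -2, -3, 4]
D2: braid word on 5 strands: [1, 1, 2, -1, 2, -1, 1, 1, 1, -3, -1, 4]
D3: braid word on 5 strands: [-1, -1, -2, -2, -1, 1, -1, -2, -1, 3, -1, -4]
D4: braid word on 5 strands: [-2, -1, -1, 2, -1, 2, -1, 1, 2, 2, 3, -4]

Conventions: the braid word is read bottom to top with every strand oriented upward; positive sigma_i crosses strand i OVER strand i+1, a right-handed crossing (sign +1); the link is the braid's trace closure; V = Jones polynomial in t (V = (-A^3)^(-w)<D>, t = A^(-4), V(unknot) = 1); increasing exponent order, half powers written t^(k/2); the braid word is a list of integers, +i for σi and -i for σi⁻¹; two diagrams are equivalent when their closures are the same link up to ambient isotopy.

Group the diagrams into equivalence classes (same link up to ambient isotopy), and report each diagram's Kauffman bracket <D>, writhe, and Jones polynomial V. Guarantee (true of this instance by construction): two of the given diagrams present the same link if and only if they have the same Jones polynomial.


grouping into links: {D1, D3} | {D2} | {D4}
V(D1) = -t^-10 + t^-9 - t^-8 + t^-7 - t^-6 + t^-5 + t^-3  (w -8, c 14, <D> = A^-12 + A^-4 - 1 + A^4 - A^8 + A^12 - A^16)
V(D2) = t - t^2 + 2t^3 - t^4 + t^5 - t^6  (w +4, c 12, <D> = -A^-12 + A^-8 - A^-4 + 2 - A^4 + A^8)
D3 (bracket A^-12 + A^-4 - 1 + A^4 - A^8 + A^12 - A^16; 12 crossings at w = -8): V = -t^-10 + t^-9 - t^-8 + t^-7 - t^-6 + t^-5 + t^-3
V(D4) = -t^-3 + 2t^-2 - 2t^-1 + 3 - 2t + 2t^2 - t^3  [12 crossings, <D> = -A^-12 + 2A^-8 - 2A^-4 + 3 - 2A^4 + 2A^8 - A^12, w = 0]
why: 3 values of V(t) split the 4 diagrams


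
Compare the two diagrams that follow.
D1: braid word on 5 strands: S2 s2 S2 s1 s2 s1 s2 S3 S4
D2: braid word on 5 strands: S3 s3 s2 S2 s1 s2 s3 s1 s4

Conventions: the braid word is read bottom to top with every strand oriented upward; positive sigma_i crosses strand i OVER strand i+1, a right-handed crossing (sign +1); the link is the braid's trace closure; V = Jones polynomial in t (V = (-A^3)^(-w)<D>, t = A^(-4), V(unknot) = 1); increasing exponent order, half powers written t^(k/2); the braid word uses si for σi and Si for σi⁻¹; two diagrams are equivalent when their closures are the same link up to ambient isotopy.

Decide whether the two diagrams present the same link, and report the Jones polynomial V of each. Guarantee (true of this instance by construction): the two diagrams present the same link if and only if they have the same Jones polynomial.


equivalent: yes
D1 (bracket A^-7 + A; 9 crossings at w = +1): V = -t^(1/2) - t^(5/2)
D2 (bracket A^5 + A^13; 9 crossings at w = +5): V = -t^(1/2) - t^(5/2)
key observation: D2 (9 crossings) and D1 (9) are Markov-related braid presentations


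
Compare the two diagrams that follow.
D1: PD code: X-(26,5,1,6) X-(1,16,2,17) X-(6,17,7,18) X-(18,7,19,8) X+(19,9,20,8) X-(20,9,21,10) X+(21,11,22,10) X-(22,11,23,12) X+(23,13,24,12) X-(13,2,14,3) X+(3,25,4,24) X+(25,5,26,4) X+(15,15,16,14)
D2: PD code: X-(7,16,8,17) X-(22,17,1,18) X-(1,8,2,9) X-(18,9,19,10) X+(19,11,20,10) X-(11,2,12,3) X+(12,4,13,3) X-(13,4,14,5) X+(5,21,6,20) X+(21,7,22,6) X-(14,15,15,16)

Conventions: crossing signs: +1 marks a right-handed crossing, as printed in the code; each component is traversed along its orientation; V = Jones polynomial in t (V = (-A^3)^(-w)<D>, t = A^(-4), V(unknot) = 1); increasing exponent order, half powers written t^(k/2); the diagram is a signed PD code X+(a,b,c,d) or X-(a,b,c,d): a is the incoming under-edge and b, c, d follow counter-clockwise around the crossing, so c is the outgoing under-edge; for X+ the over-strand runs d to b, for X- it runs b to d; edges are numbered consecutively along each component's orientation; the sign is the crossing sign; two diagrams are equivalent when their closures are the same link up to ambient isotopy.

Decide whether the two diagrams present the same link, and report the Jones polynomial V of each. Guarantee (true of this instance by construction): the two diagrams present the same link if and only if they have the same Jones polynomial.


same link: yes
V(D1) = 1  [13 crossings, <D> = -A^-3, w = -1]
D2 (bracket -A^-9; 11 crossings at w = -3): V = 1
note: one V(t) for all 2 diagrams — one class (guaranteed)


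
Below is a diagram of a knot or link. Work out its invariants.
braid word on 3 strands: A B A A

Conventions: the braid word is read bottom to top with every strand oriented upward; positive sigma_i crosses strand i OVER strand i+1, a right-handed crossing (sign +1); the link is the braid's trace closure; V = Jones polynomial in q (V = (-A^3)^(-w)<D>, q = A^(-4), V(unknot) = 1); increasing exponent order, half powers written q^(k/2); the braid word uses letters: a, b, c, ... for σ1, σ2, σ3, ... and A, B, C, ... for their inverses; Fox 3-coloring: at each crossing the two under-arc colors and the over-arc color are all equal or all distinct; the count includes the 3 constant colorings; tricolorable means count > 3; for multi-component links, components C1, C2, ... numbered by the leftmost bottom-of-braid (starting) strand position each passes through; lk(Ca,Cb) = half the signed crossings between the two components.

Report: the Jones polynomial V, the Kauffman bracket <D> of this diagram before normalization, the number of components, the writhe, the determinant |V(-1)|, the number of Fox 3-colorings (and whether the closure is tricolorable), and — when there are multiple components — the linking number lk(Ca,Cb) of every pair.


Jones polynomial: V(q) = -q^-4 + q^-3 + q^-1
<D> = A^-8 + 1 - A^4; writhe -4
components 1, writhe -4 (4 crossings)
3-colorings: 9 of 3^4, det 3 — tricolorable
note: the span of V is 3, forcing >= 3 crossings in any diagram


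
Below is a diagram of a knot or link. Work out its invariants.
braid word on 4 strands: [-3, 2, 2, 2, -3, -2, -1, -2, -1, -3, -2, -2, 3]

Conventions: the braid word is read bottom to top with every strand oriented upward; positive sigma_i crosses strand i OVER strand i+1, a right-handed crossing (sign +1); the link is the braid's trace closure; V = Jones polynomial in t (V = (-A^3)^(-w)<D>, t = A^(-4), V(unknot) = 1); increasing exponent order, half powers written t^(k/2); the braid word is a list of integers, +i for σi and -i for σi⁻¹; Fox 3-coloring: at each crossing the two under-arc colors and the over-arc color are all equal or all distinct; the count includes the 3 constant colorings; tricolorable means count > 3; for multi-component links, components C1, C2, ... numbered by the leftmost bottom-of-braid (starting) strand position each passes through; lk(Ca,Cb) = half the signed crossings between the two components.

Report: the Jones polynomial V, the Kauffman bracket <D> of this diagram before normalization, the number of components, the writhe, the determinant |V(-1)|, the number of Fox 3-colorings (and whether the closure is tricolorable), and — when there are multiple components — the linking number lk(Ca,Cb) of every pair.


V = -t^-6 + t^-5 - t^-4 + 2t^-3 - t^-2 + t^-1
<D> = -A^-11 + A^-7 - 2A^-3 + A - A^5 + A^9 (w = -5)
1 component over 13 crossings, w = -5
3 Fox colorings among 3^13, |V(-1)| = 7: not tricolorable
why: w = -5 (over 13 crossings) is diagram-only; (-A^3)^(5) removes it from V


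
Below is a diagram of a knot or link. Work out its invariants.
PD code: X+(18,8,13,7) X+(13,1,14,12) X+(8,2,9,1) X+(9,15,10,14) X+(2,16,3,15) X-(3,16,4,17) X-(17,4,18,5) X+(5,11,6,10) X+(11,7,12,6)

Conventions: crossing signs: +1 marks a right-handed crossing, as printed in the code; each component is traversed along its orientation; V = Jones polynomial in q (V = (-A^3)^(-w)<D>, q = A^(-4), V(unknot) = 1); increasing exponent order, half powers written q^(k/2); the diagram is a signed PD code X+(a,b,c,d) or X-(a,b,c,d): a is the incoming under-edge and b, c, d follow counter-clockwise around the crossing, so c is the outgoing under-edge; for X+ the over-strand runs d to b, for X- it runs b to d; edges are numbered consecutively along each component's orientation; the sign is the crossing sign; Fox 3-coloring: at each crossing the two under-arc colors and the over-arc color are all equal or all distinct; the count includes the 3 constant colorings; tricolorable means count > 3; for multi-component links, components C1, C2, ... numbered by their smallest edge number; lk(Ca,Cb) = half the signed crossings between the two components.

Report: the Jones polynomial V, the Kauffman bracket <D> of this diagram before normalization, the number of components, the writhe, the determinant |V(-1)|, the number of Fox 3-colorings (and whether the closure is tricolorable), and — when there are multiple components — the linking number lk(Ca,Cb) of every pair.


V = -q^(3/2) - 2q^(7/2) + q^(9/2) - q^(11/2) + q^(13/2)
<D> = -A^-11 + A^-7 - A^-3 + 2A + A^9 (w = +5)
2 components over 9 crossings, w = +5
lk(C1,C2): +1
9 Fox colorings among 3^9, |V(-1)| = 6: tricolorable
why: det 6 = |V(-1)|; divisible by 3, so tricolorable


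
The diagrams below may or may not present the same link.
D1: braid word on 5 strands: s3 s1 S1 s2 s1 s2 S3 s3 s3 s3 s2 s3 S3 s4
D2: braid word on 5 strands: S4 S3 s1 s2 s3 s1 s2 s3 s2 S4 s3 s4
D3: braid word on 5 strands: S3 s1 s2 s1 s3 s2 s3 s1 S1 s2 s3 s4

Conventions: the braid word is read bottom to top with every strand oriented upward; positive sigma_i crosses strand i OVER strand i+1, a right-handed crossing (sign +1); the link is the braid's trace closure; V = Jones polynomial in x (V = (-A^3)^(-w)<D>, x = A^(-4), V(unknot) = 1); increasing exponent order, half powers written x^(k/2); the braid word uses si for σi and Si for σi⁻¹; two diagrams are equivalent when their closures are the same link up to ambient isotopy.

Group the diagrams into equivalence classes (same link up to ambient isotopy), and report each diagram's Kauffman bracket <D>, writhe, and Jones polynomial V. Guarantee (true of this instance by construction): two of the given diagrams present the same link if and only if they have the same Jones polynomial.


classes: {D1, D2, D3}
V(D1) = x^2 + x^4 - x^5 + x^6 - x^7  [14 crossings, <D> = -A^-4 + 1 - A^4 + A^8 + A^16, w = +8]
V(D2) = x^2 + x^4 - x^5 + x^6 - x^7  (w +6, c 12, <D> = -A^-10 + A^-6 - A^-2 + A^2 + A^10)
V(D3) = x^2 + x^4 - x^5 + x^6 - x^7  [12 crossings, <D> = -A^-4 + 1 - A^4 + A^8 + A^16, w = +8]
note: one V(x) for all 3 diagrams — one class (guaranteed)


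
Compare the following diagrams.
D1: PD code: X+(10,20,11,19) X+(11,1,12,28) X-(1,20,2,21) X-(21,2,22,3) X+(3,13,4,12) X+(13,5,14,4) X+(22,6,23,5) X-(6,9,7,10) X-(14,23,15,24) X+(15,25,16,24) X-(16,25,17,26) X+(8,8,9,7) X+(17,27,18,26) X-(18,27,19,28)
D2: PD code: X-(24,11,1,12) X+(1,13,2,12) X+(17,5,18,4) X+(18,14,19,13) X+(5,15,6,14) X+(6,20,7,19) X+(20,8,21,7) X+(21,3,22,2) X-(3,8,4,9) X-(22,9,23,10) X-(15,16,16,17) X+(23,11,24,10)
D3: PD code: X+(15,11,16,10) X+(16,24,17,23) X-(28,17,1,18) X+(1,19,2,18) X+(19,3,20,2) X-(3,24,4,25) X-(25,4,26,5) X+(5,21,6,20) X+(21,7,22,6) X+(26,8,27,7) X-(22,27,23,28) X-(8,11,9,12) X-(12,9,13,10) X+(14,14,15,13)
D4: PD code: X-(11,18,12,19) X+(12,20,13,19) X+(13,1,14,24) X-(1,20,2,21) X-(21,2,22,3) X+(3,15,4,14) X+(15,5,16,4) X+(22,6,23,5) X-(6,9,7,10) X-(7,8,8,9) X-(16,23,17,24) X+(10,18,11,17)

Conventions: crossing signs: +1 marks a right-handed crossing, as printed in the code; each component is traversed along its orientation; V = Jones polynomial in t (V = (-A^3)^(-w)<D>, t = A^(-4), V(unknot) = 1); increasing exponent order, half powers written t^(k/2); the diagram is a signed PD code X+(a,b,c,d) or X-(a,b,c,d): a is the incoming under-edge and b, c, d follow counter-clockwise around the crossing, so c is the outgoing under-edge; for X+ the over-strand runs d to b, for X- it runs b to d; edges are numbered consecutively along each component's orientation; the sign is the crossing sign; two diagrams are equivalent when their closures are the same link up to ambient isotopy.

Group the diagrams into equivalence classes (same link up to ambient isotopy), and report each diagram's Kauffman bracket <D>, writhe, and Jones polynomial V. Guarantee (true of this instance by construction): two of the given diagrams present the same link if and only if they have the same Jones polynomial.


equivalence classes: {D1, D3, D4} | {D2}
D1 (bracket -A^-14 + A^-10 - A^-6 + 2A^-2 - A^2 + 2A^6 - A^10; 14 crossings at w = +2): V = -t^-1 + 2 - t + 2t^2 - t^3 + t^4 - t^5
D2 (bracket -A^-4 + 1 + A^8; 12 crossings at w = +4): V = t + t^3 - t^4
V(D3) = -t^-1 + 2 - t + 2t^2 - t^3 + t^4 - t^5  [14 crossings, <D> = -A^-14 + A^-10 - A^-6 + 2A^-2 - A^2 + 2A^6 - A^10, w = +2]
V(D4) = -t^-1 + 2 - t + 2t^2 - t^3 + t^4 - t^5  [12 crossings, <D> = -A^-20 + A^-16 - A^-12 + 2A^-8 - A^-4 + 2 - A^4, w = 0]
key observation: comparing 4 Jones polynomials yields 2 groups


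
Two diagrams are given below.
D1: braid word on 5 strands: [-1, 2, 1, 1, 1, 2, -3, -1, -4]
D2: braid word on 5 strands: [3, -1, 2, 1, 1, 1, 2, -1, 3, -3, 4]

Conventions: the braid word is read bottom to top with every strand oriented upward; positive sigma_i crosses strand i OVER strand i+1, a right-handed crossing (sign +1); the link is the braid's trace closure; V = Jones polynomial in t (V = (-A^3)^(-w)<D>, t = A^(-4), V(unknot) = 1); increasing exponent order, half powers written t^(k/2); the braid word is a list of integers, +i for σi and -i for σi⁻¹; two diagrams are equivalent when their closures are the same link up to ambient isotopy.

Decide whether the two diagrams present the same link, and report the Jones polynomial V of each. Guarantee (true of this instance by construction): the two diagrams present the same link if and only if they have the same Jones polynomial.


same link: yes
V(D1) = -2t^(1/2) + t^(3/2) - 2t^(5/2) + t^(7/2) - t^(9/2) + t^(11/2)  [9 crossings, <D> = -A^-19 + A^-15 - A^-11 + 2A^-7 - A^-3 + 2A, w = +1]
V(D2) = -2t^(1/2) + t^(3/2) - 2t^(5/2) + t^(7/2) - t^(9/2) + t^(11/2)  [11 crossings, <D> = -A^-7 + A^-3 - A + 2A^5 - A^9 + 2A^13, w = +5]
insight: Markov moves rewrite D1 (9 crossings) into D2 (11)


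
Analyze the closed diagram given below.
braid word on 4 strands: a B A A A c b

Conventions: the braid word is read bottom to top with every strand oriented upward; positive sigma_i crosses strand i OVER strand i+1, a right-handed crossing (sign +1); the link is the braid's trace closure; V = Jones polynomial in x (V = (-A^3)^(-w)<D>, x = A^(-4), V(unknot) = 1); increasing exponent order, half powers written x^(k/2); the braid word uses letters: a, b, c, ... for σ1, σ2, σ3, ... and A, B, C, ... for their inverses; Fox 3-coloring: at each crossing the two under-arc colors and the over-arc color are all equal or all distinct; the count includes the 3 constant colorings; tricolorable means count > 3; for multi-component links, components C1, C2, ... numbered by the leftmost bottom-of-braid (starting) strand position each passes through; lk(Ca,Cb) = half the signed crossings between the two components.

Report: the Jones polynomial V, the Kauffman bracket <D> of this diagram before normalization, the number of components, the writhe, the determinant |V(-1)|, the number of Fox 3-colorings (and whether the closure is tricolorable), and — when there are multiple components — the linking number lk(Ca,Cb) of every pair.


Jones polynomial: V(x) = -x^-4 + x^-3 + x^-1
<D> = -A - A^9 + A^13; writhe -1
components 1, writhe -1 (7 crossings)
3-colorings: 9 of 3^7, det 3 — tricolorable
note: w = -1 shifts under R1 moves; the (-A^3)^(1) factor cancels that in V


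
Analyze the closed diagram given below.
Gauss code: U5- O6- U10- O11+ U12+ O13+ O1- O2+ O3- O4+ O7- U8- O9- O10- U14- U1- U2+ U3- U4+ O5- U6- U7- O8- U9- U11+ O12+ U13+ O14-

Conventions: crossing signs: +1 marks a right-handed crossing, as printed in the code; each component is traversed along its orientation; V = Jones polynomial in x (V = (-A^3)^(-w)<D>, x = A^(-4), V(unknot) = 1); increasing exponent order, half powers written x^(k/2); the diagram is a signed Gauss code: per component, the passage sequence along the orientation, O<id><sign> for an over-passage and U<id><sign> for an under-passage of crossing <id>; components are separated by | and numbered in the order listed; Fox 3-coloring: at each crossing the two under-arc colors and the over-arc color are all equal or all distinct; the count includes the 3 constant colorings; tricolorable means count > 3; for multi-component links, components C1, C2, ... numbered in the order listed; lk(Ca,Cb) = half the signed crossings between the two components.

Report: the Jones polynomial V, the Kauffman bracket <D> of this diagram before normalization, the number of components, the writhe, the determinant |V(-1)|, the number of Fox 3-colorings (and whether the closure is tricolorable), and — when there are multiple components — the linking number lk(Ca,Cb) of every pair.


Jones polynomial: V(x) = -x^-8 + 2x^-7 - 3x^-6 + 4x^-5 - 5x^-4 + 5x^-3 - 3x^-2 + 3x^-1 - 1
<D> = -A^-12 + 3A^-8 - 3A^-4 + 5 - 5A^4 + 4A^8 - 3A^12 + 2A^16 - A^20; writhe -4
components 1, writhe -4 (14 crossings)
3-colorings: 9 of 3^14, det 27 — tricolorable
note: det 27 = |V(-1)|; divisible by 3, so tricolorable


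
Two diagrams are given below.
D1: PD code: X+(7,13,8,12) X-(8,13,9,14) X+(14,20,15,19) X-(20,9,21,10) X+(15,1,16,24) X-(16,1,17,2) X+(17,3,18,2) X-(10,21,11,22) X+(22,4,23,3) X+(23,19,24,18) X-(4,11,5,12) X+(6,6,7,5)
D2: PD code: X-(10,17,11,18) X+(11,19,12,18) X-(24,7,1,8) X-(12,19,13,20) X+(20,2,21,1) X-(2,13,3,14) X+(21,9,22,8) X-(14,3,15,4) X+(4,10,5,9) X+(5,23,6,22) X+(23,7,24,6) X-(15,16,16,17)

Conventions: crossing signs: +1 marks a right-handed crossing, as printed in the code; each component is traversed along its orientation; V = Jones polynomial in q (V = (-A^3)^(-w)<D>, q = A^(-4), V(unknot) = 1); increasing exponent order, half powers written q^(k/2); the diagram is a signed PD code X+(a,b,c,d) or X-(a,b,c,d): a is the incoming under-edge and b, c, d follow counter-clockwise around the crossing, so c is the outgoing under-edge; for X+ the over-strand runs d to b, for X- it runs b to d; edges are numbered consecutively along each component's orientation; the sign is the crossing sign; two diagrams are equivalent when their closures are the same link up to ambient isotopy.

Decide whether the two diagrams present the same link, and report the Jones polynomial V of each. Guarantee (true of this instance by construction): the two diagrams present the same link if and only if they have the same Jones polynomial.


equivalent: yes
V(D1) = -q^-3 + 2q^-2 - 2q^-1 + 3 - 2q + 2q^2 - q^3  (w +2, c 12, <D> = -A^-6 + 2A^-2 - 2A^2 + 3A^6 - 2A^10 + 2A^14 - A^18)
V(D2) = -q^-3 + 2q^-2 - 2q^-1 + 3 - 2q + 2q^2 - q^3  [12 crossings, <D> = -A^-12 + 2A^-8 - 2A^-4 + 3 - 2A^4 + 2A^8 - A^12, w = 0]
key observation: Reidemeister moves carry D1 (12 crossings) to D2 (12)
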